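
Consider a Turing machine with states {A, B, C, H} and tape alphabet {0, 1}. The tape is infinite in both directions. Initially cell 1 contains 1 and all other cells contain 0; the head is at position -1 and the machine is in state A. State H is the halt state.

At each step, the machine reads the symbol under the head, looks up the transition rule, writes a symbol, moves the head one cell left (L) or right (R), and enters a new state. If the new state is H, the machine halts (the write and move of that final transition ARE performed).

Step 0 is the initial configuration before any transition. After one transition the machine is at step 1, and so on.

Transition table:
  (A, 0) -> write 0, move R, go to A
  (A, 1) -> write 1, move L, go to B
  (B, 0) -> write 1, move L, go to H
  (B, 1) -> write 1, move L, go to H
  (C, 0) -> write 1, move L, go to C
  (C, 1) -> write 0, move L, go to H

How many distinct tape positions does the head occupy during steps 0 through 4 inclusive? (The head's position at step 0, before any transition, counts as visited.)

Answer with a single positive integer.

Step 1: in state A at pos -1, read 0 -> (A,0)->write 0,move R,goto A. Now: state=A, head=0, tape[-2..2]=00010 (head:   ^)
Step 2: in state A at pos 0, read 0 -> (A,0)->write 0,move R,goto A. Now: state=A, head=1, tape[-2..2]=00010 (head:    ^)
Step 3: in state A at pos 1, read 1 -> (A,1)->write 1,move L,goto B. Now: state=B, head=0, tape[-2..2]=00010 (head:   ^)
Step 4: in state B at pos 0, read 0 -> (B,0)->write 1,move L,goto H. Now: state=H, head=-1, tape[-2..2]=00110 (head:  ^)
Head positions at steps 0..4: starting at -1, distinct positions visited = {-1, 0, 1} -> 3 position(s)

Answer: 3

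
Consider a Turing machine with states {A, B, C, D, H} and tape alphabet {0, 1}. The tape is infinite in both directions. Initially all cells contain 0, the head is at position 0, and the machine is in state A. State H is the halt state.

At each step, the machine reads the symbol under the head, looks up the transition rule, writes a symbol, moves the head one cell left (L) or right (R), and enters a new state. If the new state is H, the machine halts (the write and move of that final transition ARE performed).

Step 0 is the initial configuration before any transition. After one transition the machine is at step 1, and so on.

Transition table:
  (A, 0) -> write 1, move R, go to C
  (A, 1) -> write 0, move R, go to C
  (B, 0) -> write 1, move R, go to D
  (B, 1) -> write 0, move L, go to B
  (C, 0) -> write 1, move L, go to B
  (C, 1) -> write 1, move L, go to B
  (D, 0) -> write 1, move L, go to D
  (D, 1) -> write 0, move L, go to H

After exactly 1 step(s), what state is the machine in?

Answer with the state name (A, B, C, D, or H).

Step 1: in state A at pos 0, read 0 -> (A,0)->write 1,move R,goto C. Now: state=C, head=1, tape[-1..2]=0100 (head:   ^)

Answer: C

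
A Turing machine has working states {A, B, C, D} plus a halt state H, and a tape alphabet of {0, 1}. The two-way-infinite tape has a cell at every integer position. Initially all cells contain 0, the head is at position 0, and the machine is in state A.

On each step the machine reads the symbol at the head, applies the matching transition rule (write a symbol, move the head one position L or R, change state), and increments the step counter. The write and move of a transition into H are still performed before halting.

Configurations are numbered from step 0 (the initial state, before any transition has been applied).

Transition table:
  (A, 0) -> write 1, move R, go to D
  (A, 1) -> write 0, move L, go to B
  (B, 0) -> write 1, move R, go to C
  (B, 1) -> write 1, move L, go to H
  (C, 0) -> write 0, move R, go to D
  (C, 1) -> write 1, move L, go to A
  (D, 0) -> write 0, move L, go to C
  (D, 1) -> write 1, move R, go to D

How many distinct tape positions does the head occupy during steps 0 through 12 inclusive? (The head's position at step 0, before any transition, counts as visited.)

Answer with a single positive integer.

Step 1: in state A at pos 0, read 0 -> (A,0)->write 1,move R,goto D. Now: state=D, head=1, tape[-1..2]=0100 (head:   ^)
Step 2: in state D at pos 1, read 0 -> (D,0)->write 0,move L,goto C. Now: state=C, head=0, tape[-1..2]=0100 (head:  ^)
Step 3: in state C at pos 0, read 1 -> (C,1)->write 1,move L,goto A. Now: state=A, head=-1, tape[-2..2]=00100 (head:  ^)
Step 4: in state A at pos -1, read 0 -> (A,0)->write 1,move R,goto D. Now: state=D, head=0, tape[-2..2]=01100 (head:   ^)
Step 5: in state D at pos 0, read 1 -> (D,1)->write 1,move R,goto D. Now: state=D, head=1, tape[-2..2]=01100 (head:    ^)
Step 6: in state D at pos 1, read 0 -> (D,0)->write 0,move L,goto C. Now: state=C, head=0, tape[-2..2]=01100 (head:   ^)
Step 7: in state C at pos 0, read 1 -> (C,1)->write 1,move L,goto A. Now: state=A, head=-1, tape[-2..2]=01100 (head:  ^)
Step 8: in state A at pos -1, read 1 -> (A,1)->write 0,move L,goto B. Now: state=B, head=-2, tape[-3..2]=000100 (head:  ^)
Step 9: in state B at pos -2, read 0 -> (B,0)->write 1,move R,goto C. Now: state=C, head=-1, tape[-3..2]=010100 (head:   ^)
Step 10: in state C at pos -1, read 0 -> (C,0)->write 0,move R,goto D. Now: state=D, head=0, tape[-3..2]=010100 (head:    ^)
Step 11: in state D at pos 0, read 1 -> (D,1)->write 1,move R,goto D. Now: state=D, head=1, tape[-3..2]=010100 (head:     ^)
Step 12: in state D at pos 1, read 0 -> (D,0)->write 0,move L,goto C. Now: state=C, head=0, tape[-3..2]=010100 (head:    ^)
Head positions at steps 0..12: starting at 0, distinct positions visited = {-2, -1, 0, 1} -> 4 position(s)

Answer: 4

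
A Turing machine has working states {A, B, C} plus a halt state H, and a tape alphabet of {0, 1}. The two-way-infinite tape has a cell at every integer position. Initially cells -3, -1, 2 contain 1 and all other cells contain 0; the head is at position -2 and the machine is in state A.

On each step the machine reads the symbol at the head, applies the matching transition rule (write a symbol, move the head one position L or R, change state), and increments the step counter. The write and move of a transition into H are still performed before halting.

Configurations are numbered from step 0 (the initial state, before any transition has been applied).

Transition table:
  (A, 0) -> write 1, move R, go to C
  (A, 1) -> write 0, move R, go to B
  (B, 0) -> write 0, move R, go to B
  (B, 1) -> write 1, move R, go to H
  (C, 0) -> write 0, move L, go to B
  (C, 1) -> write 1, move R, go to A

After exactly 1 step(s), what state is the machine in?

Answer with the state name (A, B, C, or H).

Answer: C

Derivation:
Step 1: in state A at pos -2, read 0 -> (A,0)->write 1,move R,goto C. Now: state=C, head=-1, tape[-4..3]=01110010 (head:    ^)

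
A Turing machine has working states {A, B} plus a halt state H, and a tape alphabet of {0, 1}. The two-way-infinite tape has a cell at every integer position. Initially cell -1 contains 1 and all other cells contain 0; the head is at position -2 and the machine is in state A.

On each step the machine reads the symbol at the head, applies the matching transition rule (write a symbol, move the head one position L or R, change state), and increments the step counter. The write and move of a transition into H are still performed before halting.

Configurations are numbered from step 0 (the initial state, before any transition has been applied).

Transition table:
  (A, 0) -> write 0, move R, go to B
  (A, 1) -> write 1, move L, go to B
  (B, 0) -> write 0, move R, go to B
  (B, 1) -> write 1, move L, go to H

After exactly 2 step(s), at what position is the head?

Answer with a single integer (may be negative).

Answer: -2

Derivation:
Step 1: in state A at pos -2, read 0 -> (A,0)->write 0,move R,goto B. Now: state=B, head=-1, tape[-3..0]=0010 (head:   ^)
Step 2: in state B at pos -1, read 1 -> (B,1)->write 1,move L,goto H. Now: state=H, head=-2, tape[-3..0]=0010 (head:  ^)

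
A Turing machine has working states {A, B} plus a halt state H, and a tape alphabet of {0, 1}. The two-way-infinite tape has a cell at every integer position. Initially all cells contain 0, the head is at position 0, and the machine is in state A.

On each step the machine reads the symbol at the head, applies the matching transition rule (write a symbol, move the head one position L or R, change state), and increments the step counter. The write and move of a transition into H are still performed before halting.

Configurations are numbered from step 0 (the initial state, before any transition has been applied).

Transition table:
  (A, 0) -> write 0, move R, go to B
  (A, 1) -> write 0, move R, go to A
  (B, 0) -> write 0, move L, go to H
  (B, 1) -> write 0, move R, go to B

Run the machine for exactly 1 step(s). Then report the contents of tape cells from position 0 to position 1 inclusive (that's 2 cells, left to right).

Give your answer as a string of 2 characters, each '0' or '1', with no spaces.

Answer: 00

Derivation:
Step 1: in state A at pos 0, read 0 -> (A,0)->write 0,move R,goto B. Now: state=B, head=1, tape[-1..2]=0000 (head:   ^)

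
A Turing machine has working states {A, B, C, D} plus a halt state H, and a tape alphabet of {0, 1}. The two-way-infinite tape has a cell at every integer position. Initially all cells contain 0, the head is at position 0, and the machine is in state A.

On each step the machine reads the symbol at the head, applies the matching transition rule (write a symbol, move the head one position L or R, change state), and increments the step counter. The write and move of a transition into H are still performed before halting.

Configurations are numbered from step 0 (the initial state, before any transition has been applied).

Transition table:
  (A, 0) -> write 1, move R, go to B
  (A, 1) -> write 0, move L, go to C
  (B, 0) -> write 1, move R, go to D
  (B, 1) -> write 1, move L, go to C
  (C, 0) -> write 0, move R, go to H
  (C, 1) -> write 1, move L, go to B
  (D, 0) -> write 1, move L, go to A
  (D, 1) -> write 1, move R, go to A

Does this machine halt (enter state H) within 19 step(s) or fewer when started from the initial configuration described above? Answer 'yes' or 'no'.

Step 1: in state A at pos 0, read 0 -> (A,0)->write 1,move R,goto B. Now: state=B, head=1, tape[-1..2]=0100 (head:   ^)
Step 2: in state B at pos 1, read 0 -> (B,0)->write 1,move R,goto D. Now: state=D, head=2, tape[-1..3]=01100 (head:    ^)
Step 3: in state D at pos 2, read 0 -> (D,0)->write 1,move L,goto A. Now: state=A, head=1, tape[-1..3]=01110 (head:   ^)
Step 4: in state A at pos 1, read 1 -> (A,1)->write 0,move L,goto C. Now: state=C, head=0, tape[-1..3]=01010 (head:  ^)
Step 5: in state C at pos 0, read 1 -> (C,1)->write 1,move L,goto B. Now: state=B, head=-1, tape[-2..3]=001010 (head:  ^)
Step 6: in state B at pos -1, read 0 -> (B,0)->write 1,move R,goto D. Now: state=D, head=0, tape[-2..3]=011010 (head:   ^)
Step 7: in state D at pos 0, read 1 -> (D,1)->write 1,move R,goto A. Now: state=A, head=1, tape[-2..3]=011010 (head:    ^)
Step 8: in state A at pos 1, read 0 -> (A,0)->write 1,move R,goto B. Now: state=B, head=2, tape[-2..3]=011110 (head:     ^)
Step 9: in state B at pos 2, read 1 -> (B,1)->write 1,move L,goto C. Now: state=C, head=1, tape[-2..3]=011110 (head:    ^)
Step 10: in state C at pos 1, read 1 -> (C,1)->write 1,move L,goto B. Now: state=B, head=0, tape[-2..3]=011110 (head:   ^)
Step 11: in state B at pos 0, read 1 -> (B,1)->write 1,move L,goto C. Now: state=C, head=-1, tape[-2..3]=011110 (head:  ^)
Step 12: in state C at pos -1, read 1 -> (C,1)->write 1,move L,goto B. Now: state=B, head=-2, tape[-3..3]=0011110 (head:  ^)
Step 13: in state B at pos -2, read 0 -> (B,0)->write 1,move R,goto D. Now: state=D, head=-1, tape[-3..3]=0111110 (head:   ^)
Step 14: in state D at pos -1, read 1 -> (D,1)->write 1,move R,goto A. Now: state=A, head=0, tape[-3..3]=0111110 (head:    ^)
Step 15: in state A at pos 0, read 1 -> (A,1)->write 0,move L,goto C. Now: state=C, head=-1, tape[-3..3]=0110110 (head:   ^)
Step 16: in state C at pos -1, read 1 -> (C,1)->write 1,move L,goto B. Now: state=B, head=-2, tape[-3..3]=0110110 (head:  ^)
Step 17: in state B at pos -2, read 1 -> (B,1)->write 1,move L,goto C. Now: state=C, head=-3, tape[-4..3]=00110110 (head:  ^)
Step 18: in state C at pos -3, read 0 -> (C,0)->write 0,move R,goto H. Now: state=H, head=-2, tape[-4..3]=00110110 (head:   ^)
State H reached at step 18; 18 <= 19 -> yes

Answer: yes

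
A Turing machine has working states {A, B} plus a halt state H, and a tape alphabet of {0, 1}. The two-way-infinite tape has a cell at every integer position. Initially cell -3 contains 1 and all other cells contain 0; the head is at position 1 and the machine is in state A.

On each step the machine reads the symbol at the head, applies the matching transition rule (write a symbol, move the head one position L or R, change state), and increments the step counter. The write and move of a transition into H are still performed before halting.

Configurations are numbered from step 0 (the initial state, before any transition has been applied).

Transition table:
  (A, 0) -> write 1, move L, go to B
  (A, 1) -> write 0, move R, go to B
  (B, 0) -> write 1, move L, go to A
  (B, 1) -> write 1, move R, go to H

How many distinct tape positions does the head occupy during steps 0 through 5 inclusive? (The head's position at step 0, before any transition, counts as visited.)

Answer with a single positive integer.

Step 1: in state A at pos 1, read 0 -> (A,0)->write 1,move L,goto B. Now: state=B, head=0, tape[-4..2]=0100010 (head:     ^)
Step 2: in state B at pos 0, read 0 -> (B,0)->write 1,move L,goto A. Now: state=A, head=-1, tape[-4..2]=0100110 (head:    ^)
Step 3: in state A at pos -1, read 0 -> (A,0)->write 1,move L,goto B. Now: state=B, head=-2, tape[-4..2]=0101110 (head:   ^)
Step 4: in state B at pos -2, read 0 -> (B,0)->write 1,move L,goto A. Now: state=A, head=-3, tape[-4..2]=0111110 (head:  ^)
Step 5: in state A at pos -3, read 1 -> (A,1)->write 0,move R,goto B. Now: state=B, head=-2, tape[-4..2]=0011110 (head:   ^)
Head positions at steps 0..5: starting at 1, distinct positions visited = {-3, -2, -1, 0, 1} -> 5 position(s)

Answer: 5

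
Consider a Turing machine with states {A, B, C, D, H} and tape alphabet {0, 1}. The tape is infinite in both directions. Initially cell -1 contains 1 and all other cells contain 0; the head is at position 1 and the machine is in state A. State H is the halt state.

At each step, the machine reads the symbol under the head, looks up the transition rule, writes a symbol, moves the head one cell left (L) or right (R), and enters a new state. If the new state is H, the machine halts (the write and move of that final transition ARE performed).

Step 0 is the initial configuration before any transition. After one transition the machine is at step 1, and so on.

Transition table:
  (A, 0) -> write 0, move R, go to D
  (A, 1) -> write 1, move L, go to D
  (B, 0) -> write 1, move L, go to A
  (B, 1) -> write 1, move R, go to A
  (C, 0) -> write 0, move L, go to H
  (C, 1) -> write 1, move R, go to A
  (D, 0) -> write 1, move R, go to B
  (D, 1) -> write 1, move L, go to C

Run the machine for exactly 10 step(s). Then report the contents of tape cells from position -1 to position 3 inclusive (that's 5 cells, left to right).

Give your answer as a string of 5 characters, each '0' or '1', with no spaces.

Step 1: in state A at pos 1, read 0 -> (A,0)->write 0,move R,goto D. Now: state=D, head=2, tape[-2..3]=010000 (head:     ^)
Step 2: in state D at pos 2, read 0 -> (D,0)->write 1,move R,goto B. Now: state=B, head=3, tape[-2..4]=0100100 (head:      ^)
Step 3: in state B at pos 3, read 0 -> (B,0)->write 1,move L,goto A. Now: state=A, head=2, tape[-2..4]=0100110 (head:     ^)
Step 4: in state A at pos 2, read 1 -> (A,1)->write 1,move L,goto D. Now: state=D, head=1, tape[-2..4]=0100110 (head:    ^)
Step 5: in state D at pos 1, read 0 -> (D,0)->write 1,move R,goto B. Now: state=B, head=2, tape[-2..4]=0101110 (head:     ^)
Step 6: in state B at pos 2, read 1 -> (B,1)->write 1,move R,goto A. Now: state=A, head=3, tape[-2..4]=0101110 (head:      ^)
Step 7: in state A at pos 3, read 1 -> (A,1)->write 1,move L,goto D. Now: state=D, head=2, tape[-2..4]=0101110 (head:     ^)
Step 8: in state D at pos 2, read 1 -> (D,1)->write 1,move L,goto C. Now: state=C, head=1, tape[-2..4]=0101110 (head:    ^)
Step 9: in state C at pos 1, read 1 -> (C,1)->write 1,move R,goto A. Now: state=A, head=2, tape[-2..4]=0101110 (head:     ^)
Step 10: in state A at pos 2, read 1 -> (A,1)->write 1,move L,goto D. Now: state=D, head=1, tape[-2..4]=0101110 (head:    ^)

Answer: 10111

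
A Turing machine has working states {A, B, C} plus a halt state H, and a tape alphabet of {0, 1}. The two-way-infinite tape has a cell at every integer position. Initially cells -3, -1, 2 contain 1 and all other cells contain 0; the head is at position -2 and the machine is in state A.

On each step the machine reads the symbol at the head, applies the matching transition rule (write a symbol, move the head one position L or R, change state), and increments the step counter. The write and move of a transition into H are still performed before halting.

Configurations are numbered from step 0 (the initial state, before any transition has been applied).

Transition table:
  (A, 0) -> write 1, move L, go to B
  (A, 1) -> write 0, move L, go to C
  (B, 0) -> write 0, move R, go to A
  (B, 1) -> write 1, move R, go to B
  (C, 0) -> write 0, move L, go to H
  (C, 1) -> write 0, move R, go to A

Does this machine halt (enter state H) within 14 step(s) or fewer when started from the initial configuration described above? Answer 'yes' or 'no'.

Step 1: in state A at pos -2, read 0 -> (A,0)->write 1,move L,goto B. Now: state=B, head=-3, tape[-4..3]=01110010 (head:  ^)
Step 2: in state B at pos -3, read 1 -> (B,1)->write 1,move R,goto B. Now: state=B, head=-2, tape[-4..3]=01110010 (head:   ^)
Step 3: in state B at pos -2, read 1 -> (B,1)->write 1,move R,goto B. Now: state=B, head=-1, tape[-4..3]=01110010 (head:    ^)
Step 4: in state B at pos -1, read 1 -> (B,1)->write 1,move R,goto B. Now: state=B, head=0, tape[-4..3]=01110010 (head:     ^)
Step 5: in state B at pos 0, read 0 -> (B,0)->write 0,move R,goto A. Now: state=A, head=1, tape[-4..3]=01110010 (head:      ^)
Step 6: in state A at pos 1, read 0 -> (A,0)->write 1,move L,goto B. Now: state=B, head=0, tape[-4..3]=01110110 (head:     ^)
Step 7: in state B at pos 0, read 0 -> (B,0)->write 0,move R,goto A. Now: state=A, head=1, tape[-4..3]=01110110 (head:      ^)
Step 8: in state A at pos 1, read 1 -> (A,1)->write 0,move L,goto C. Now: state=C, head=0, tape[-4..3]=01110010 (head:     ^)
Step 9: in state C at pos 0, read 0 -> (C,0)->write 0,move L,goto H. Now: state=H, head=-1, tape[-4..3]=01110010 (head:    ^)
State H reached at step 9; 9 <= 14 -> yes

Answer: yes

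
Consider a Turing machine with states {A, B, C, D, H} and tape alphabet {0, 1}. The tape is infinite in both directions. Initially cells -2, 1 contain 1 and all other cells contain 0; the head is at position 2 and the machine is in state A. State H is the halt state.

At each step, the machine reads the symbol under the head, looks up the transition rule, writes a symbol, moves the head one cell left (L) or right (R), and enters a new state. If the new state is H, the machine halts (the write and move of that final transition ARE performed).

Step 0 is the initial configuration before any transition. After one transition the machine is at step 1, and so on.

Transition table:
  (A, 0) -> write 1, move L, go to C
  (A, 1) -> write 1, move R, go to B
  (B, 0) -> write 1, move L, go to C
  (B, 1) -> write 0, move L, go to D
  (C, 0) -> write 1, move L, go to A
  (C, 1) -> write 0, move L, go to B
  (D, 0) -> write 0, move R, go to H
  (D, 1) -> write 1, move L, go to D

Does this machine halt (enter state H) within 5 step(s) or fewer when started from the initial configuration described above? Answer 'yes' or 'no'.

Answer: no

Derivation:
Step 1: in state A at pos 2, read 0 -> (A,0)->write 1,move L,goto C. Now: state=C, head=1, tape[-3..3]=0100110 (head:     ^)
Step 2: in state C at pos 1, read 1 -> (C,1)->write 0,move L,goto B. Now: state=B, head=0, tape[-3..3]=0100010 (head:    ^)
Step 3: in state B at pos 0, read 0 -> (B,0)->write 1,move L,goto C. Now: state=C, head=-1, tape[-3..3]=0101010 (head:   ^)
Step 4: in state C at pos -1, read 0 -> (C,0)->write 1,move L,goto A. Now: state=A, head=-2, tape[-3..3]=0111010 (head:  ^)
Step 5: in state A at pos -2, read 1 -> (A,1)->write 1,move R,goto B. Now: state=B, head=-1, tape[-3..3]=0111010 (head:   ^)
After 5 step(s): state = B (not H) -> not halted within 5 -> no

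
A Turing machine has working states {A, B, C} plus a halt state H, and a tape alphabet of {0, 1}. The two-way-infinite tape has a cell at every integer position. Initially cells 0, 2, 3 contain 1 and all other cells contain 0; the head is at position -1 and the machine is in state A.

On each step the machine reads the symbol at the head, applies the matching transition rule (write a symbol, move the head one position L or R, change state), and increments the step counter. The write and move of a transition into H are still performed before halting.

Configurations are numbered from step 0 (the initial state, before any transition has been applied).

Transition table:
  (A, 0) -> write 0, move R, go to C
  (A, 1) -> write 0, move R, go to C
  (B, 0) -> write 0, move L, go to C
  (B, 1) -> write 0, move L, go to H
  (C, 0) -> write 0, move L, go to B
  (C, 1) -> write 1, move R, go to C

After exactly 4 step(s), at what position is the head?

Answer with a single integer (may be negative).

Step 1: in state A at pos -1, read 0 -> (A,0)->write 0,move R,goto C. Now: state=C, head=0, tape[-2..4]=0010110 (head:   ^)
Step 2: in state C at pos 0, read 1 -> (C,1)->write 1,move R,goto C. Now: state=C, head=1, tape[-2..4]=0010110 (head:    ^)
Step 3: in state C at pos 1, read 0 -> (C,0)->write 0,move L,goto B. Now: state=B, head=0, tape[-2..4]=0010110 (head:   ^)
Step 4: in state B at pos 0, read 1 -> (B,1)->write 0,move L,goto H. Now: state=H, head=-1, tape[-2..4]=0000110 (head:  ^)

Answer: -1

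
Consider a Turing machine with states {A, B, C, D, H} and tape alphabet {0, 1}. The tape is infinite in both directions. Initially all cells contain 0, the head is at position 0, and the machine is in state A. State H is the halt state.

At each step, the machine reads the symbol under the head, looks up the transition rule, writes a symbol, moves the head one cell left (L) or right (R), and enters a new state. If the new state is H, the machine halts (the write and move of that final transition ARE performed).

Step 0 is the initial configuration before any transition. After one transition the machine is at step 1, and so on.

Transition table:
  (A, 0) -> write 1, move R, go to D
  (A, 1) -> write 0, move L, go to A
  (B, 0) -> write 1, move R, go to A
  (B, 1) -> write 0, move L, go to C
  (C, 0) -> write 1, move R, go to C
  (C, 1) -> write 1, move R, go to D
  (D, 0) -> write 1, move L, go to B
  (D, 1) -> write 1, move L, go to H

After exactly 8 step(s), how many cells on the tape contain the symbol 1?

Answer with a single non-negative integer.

Answer: 3

Derivation:
Step 1: in state A at pos 0, read 0 -> (A,0)->write 1,move R,goto D. Now: state=D, head=1, tape[-1..2]=0100 (head:   ^)
Step 2: in state D at pos 1, read 0 -> (D,0)->write 1,move L,goto B. Now: state=B, head=0, tape[-1..2]=0110 (head:  ^)
Step 3: in state B at pos 0, read 1 -> (B,1)->write 0,move L,goto C. Now: state=C, head=-1, tape[-2..2]=00010 (head:  ^)
Step 4: in state C at pos -1, read 0 -> (C,0)->write 1,move R,goto C. Now: state=C, head=0, tape[-2..2]=01010 (head:   ^)
Step 5: in state C at pos 0, read 0 -> (C,0)->write 1,move R,goto C. Now: state=C, head=1, tape[-2..2]=01110 (head:    ^)
Step 6: in state C at pos 1, read 1 -> (C,1)->write 1,move R,goto D. Now: state=D, head=2, tape[-2..3]=011100 (head:     ^)
Step 7: in state D at pos 2, read 0 -> (D,0)->write 1,move L,goto B. Now: state=B, head=1, tape[-2..3]=011110 (head:    ^)
Step 8: in state B at pos 1, read 1 -> (B,1)->write 0,move L,goto C. Now: state=C, head=0, tape[-2..3]=011010 (head:   ^)
Cells containing 1 after step 8: {-1, 0, 2} -> 3 cell(s)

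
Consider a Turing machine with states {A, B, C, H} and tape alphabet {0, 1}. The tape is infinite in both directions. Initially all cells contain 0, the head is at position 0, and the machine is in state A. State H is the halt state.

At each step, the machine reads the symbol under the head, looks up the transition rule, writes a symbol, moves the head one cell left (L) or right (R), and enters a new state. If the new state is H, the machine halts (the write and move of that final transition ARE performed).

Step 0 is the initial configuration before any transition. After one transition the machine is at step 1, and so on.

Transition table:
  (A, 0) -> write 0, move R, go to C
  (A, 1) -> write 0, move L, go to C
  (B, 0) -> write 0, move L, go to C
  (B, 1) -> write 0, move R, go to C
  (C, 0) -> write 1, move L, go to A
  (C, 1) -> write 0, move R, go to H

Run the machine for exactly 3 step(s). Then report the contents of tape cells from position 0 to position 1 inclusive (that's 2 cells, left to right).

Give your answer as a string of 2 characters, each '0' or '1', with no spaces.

Step 1: in state A at pos 0, read 0 -> (A,0)->write 0,move R,goto C. Now: state=C, head=1, tape[-1..2]=0000 (head:   ^)
Step 2: in state C at pos 1, read 0 -> (C,0)->write 1,move L,goto A. Now: state=A, head=0, tape[-1..2]=0010 (head:  ^)
Step 3: in state A at pos 0, read 0 -> (A,0)->write 0,move R,goto C. Now: state=C, head=1, tape[-1..2]=0010 (head:   ^)

Answer: 01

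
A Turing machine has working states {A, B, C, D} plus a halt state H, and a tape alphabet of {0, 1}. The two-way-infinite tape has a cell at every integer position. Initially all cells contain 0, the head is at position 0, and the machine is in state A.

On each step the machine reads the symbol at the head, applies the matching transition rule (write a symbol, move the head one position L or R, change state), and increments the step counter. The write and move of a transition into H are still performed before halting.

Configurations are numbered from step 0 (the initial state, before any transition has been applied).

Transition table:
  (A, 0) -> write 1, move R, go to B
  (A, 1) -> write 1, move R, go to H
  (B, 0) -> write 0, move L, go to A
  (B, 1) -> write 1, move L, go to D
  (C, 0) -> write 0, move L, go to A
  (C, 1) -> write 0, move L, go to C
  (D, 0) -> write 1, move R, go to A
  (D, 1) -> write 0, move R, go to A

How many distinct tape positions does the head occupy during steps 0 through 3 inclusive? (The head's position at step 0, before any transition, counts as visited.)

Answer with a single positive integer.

Answer: 2

Derivation:
Step 1: in state A at pos 0, read 0 -> (A,0)->write 1,move R,goto B. Now: state=B, head=1, tape[-1..2]=0100 (head:   ^)
Step 2: in state B at pos 1, read 0 -> (B,0)->write 0,move L,goto A. Now: state=A, head=0, tape[-1..2]=0100 (head:  ^)
Step 3: in state A at pos 0, read 1 -> (A,1)->write 1,move R,goto H. Now: state=H, head=1, tape[-1..2]=0100 (head:   ^)
Head positions at steps 0..3: starting at 0, distinct positions visited = {0, 1} -> 2 position(s)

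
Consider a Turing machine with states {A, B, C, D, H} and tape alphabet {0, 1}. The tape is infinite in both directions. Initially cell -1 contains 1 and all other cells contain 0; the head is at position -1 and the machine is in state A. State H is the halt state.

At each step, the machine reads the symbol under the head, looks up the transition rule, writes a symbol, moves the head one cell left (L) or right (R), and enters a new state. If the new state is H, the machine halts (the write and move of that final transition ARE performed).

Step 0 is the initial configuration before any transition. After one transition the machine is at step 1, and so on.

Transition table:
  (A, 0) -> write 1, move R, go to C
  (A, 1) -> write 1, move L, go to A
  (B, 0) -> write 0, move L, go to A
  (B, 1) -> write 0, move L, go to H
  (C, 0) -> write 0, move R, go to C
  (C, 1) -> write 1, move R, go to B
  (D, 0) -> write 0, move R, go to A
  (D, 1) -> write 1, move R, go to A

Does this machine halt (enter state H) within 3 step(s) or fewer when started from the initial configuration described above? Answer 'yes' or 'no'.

Answer: no

Derivation:
Step 1: in state A at pos -1, read 1 -> (A,1)->write 1,move L,goto A. Now: state=A, head=-2, tape[-3..0]=0010 (head:  ^)
Step 2: in state A at pos -2, read 0 -> (A,0)->write 1,move R,goto C. Now: state=C, head=-1, tape[-3..0]=0110 (head:   ^)
Step 3: in state C at pos -1, read 1 -> (C,1)->write 1,move R,goto B. Now: state=B, head=0, tape[-3..1]=01100 (head:    ^)
After 3 step(s): state = B (not H) -> not halted within 3 -> no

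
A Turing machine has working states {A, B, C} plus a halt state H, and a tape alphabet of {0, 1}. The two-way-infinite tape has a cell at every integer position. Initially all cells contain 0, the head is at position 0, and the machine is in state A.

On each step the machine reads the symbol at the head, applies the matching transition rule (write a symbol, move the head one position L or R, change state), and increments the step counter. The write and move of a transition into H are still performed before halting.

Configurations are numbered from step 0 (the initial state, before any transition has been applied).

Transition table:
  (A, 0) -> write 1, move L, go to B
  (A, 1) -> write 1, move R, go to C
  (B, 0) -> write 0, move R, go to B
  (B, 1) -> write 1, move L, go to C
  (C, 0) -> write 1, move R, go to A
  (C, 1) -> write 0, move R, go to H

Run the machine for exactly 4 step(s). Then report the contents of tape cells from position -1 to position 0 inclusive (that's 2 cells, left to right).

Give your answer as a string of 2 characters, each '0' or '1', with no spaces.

Answer: 11

Derivation:
Step 1: in state A at pos 0, read 0 -> (A,0)->write 1,move L,goto B. Now: state=B, head=-1, tape[-2..1]=0010 (head:  ^)
Step 2: in state B at pos -1, read 0 -> (B,0)->write 0,move R,goto B. Now: state=B, head=0, tape[-2..1]=0010 (head:   ^)
Step 3: in state B at pos 0, read 1 -> (B,1)->write 1,move L,goto C. Now: state=C, head=-1, tape[-2..1]=0010 (head:  ^)
Step 4: in state C at pos -1, read 0 -> (C,0)->write 1,move R,goto A. Now: state=A, head=0, tape[-2..1]=0110 (head:   ^)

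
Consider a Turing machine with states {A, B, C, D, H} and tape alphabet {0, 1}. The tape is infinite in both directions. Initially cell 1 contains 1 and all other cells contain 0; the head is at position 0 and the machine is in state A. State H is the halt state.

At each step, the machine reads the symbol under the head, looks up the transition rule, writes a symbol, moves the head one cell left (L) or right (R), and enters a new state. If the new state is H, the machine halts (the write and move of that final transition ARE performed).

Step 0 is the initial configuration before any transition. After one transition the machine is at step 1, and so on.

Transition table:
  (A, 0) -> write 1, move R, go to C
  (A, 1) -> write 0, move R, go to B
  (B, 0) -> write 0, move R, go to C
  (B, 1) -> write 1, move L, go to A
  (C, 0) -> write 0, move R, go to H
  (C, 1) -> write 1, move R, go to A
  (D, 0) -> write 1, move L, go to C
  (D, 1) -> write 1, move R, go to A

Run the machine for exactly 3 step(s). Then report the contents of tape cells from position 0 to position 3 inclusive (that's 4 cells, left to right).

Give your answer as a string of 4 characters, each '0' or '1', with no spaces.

Answer: 1110

Derivation:
Step 1: in state A at pos 0, read 0 -> (A,0)->write 1,move R,goto C. Now: state=C, head=1, tape[-1..2]=0110 (head:   ^)
Step 2: in state C at pos 1, read 1 -> (C,1)->write 1,move R,goto A. Now: state=A, head=2, tape[-1..3]=01100 (head:    ^)
Step 3: in state A at pos 2, read 0 -> (A,0)->write 1,move R,goto C. Now: state=C, head=3, tape[-1..4]=011100 (head:     ^)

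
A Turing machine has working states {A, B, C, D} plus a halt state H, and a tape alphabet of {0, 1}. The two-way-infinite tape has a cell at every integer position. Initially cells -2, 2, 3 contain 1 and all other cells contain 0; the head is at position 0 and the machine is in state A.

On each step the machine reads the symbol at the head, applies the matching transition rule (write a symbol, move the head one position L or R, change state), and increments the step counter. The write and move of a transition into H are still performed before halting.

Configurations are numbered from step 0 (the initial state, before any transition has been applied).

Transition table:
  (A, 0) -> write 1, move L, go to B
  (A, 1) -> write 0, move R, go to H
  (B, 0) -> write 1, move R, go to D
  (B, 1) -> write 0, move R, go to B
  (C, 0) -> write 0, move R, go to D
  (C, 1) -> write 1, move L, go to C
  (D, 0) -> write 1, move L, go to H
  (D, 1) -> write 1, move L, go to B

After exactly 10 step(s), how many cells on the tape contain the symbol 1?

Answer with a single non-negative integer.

Answer: 1

Derivation:
Step 1: in state A at pos 0, read 0 -> (A,0)->write 1,move L,goto B. Now: state=B, head=-1, tape[-3..4]=01010110 (head:   ^)
Step 2: in state B at pos -1, read 0 -> (B,0)->write 1,move R,goto D. Now: state=D, head=0, tape[-3..4]=01110110 (head:    ^)
Step 3: in state D at pos 0, read 1 -> (D,1)->write 1,move L,goto B. Now: state=B, head=-1, tape[-3..4]=01110110 (head:   ^)
Step 4: in state B at pos -1, read 1 -> (B,1)->write 0,move R,goto B. Now: state=B, head=0, tape[-3..4]=01010110 (head:    ^)
Step 5: in state B at pos 0, read 1 -> (B,1)->write 0,move R,goto B. Now: state=B, head=1, tape[-3..4]=01000110 (head:     ^)
Step 6: in state B at pos 1, read 0 -> (B,0)->write 1,move R,goto D. Now: state=D, head=2, tape[-3..4]=01001110 (head:      ^)
Step 7: in state D at pos 2, read 1 -> (D,1)->write 1,move L,goto B. Now: state=B, head=1, tape[-3..4]=01001110 (head:     ^)
Step 8: in state B at pos 1, read 1 -> (B,1)->write 0,move R,goto B. Now: state=B, head=2, tape[-3..4]=01000110 (head:      ^)
Step 9: in state B at pos 2, read 1 -> (B,1)->write 0,move R,goto B. Now: state=B, head=3, tape[-3..4]=01000010 (head:       ^)
Step 10: in state B at pos 3, read 1 -> (B,1)->write 0,move R,goto B. Now: state=B, head=4, tape[-3..5]=010000000 (head:        ^)
Cells containing 1 after step 10: {-2} -> 1 cell(s)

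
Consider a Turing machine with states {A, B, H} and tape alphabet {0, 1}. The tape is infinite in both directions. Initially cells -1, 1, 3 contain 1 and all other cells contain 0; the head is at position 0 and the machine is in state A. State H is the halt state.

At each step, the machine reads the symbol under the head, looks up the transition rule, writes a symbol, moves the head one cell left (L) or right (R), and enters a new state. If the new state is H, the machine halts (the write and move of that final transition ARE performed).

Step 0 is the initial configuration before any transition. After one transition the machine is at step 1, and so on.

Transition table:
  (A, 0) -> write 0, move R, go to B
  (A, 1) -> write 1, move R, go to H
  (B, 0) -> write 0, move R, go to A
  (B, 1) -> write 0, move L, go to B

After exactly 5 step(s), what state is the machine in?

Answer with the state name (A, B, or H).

Answer: A

Derivation:
Step 1: in state A at pos 0, read 0 -> (A,0)->write 0,move R,goto B. Now: state=B, head=1, tape[-2..4]=0101010 (head:    ^)
Step 2: in state B at pos 1, read 1 -> (B,1)->write 0,move L,goto B. Now: state=B, head=0, tape[-2..4]=0100010 (head:   ^)
Step 3: in state B at pos 0, read 0 -> (B,0)->write 0,move R,goto A. Now: state=A, head=1, tape[-2..4]=0100010 (head:    ^)
Step 4: in state A at pos 1, read 0 -> (A,0)->write 0,move R,goto B. Now: state=B, head=2, tape[-2..4]=0100010 (head:     ^)
Step 5: in state B at pos 2, read 0 -> (B,0)->write 0,move R,goto A. Now: state=A, head=3, tape[-2..4]=0100010 (head:      ^)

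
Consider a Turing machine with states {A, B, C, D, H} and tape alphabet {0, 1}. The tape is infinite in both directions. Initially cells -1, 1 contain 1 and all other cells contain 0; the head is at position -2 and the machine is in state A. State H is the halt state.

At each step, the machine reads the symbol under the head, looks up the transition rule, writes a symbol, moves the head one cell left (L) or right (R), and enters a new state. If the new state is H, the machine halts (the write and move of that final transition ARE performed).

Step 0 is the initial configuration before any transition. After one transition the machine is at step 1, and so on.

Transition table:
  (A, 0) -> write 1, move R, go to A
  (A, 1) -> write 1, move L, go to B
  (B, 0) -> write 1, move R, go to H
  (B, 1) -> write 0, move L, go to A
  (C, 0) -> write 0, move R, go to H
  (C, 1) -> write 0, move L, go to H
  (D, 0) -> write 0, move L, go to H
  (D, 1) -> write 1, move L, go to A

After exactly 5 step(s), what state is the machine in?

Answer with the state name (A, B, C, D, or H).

Step 1: in state A at pos -2, read 0 -> (A,0)->write 1,move R,goto A. Now: state=A, head=-1, tape[-3..2]=011010 (head:   ^)
Step 2: in state A at pos -1, read 1 -> (A,1)->write 1,move L,goto B. Now: state=B, head=-2, tape[-3..2]=011010 (head:  ^)
Step 3: in state B at pos -2, read 1 -> (B,1)->write 0,move L,goto A. Now: state=A, head=-3, tape[-4..2]=0001010 (head:  ^)
Step 4: in state A at pos -3, read 0 -> (A,0)->write 1,move R,goto A. Now: state=A, head=-2, tape[-4..2]=0101010 (head:   ^)
Step 5: in state A at pos -2, read 0 -> (A,0)->write 1,move R,goto A. Now: state=A, head=-1, tape[-4..2]=0111010 (head:    ^)

Answer: A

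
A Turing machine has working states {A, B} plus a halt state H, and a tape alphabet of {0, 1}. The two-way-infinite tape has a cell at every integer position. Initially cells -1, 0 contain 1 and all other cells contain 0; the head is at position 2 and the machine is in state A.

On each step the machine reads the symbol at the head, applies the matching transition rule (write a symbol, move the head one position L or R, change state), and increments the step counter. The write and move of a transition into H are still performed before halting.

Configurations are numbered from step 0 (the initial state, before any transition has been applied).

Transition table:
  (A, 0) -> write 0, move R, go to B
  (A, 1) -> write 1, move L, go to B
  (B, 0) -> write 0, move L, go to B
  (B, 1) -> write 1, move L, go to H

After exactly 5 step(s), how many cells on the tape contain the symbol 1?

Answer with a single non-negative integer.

Step 1: in state A at pos 2, read 0 -> (A,0)->write 0,move R,goto B. Now: state=B, head=3, tape[-2..4]=0110000 (head:      ^)
Step 2: in state B at pos 3, read 0 -> (B,0)->write 0,move L,goto B. Now: state=B, head=2, tape[-2..4]=0110000 (head:     ^)
Step 3: in state B at pos 2, read 0 -> (B,0)->write 0,move L,goto B. Now: state=B, head=1, tape[-2..4]=0110000 (head:    ^)
Step 4: in state B at pos 1, read 0 -> (B,0)->write 0,move L,goto B. Now: state=B, head=0, tape[-2..4]=0110000 (head:   ^)
Step 5: in state B at pos 0, read 1 -> (B,1)->write 1,move L,goto H. Now: state=H, head=-1, tape[-2..4]=0110000 (head:  ^)
Cells containing 1 after step 5: {-1, 0} -> 2 cell(s)

Answer: 2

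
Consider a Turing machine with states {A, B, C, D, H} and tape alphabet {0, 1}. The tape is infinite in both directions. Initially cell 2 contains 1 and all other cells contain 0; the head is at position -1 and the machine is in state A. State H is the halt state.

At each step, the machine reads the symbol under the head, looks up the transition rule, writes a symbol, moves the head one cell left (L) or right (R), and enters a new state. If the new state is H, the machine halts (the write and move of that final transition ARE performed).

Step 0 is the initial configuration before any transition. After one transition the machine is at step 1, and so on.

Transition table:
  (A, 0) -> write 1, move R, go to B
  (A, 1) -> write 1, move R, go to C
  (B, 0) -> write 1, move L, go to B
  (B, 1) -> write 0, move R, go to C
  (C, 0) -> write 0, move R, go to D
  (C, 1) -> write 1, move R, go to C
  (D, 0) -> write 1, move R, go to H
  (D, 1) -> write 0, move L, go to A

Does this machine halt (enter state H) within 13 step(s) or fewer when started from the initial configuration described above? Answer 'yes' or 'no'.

Answer: yes

Derivation:
Step 1: in state A at pos -1, read 0 -> (A,0)->write 1,move R,goto B. Now: state=B, head=0, tape[-2..3]=010010 (head:   ^)
Step 2: in state B at pos 0, read 0 -> (B,0)->write 1,move L,goto B. Now: state=B, head=-1, tape[-2..3]=011010 (head:  ^)
Step 3: in state B at pos -1, read 1 -> (B,1)->write 0,move R,goto C. Now: state=C, head=0, tape[-2..3]=001010 (head:   ^)
Step 4: in state C at pos 0, read 1 -> (C,1)->write 1,move R,goto C. Now: state=C, head=1, tape[-2..3]=001010 (head:    ^)
Step 5: in state C at pos 1, read 0 -> (C,0)->write 0,move R,goto D. Now: state=D, head=2, tape[-2..3]=001010 (head:     ^)
Step 6: in state D at pos 2, read 1 -> (D,1)->write 0,move L,goto A. Now: state=A, head=1, tape[-2..3]=001000 (head:    ^)
Step 7: in state A at pos 1, read 0 -> (A,0)->write 1,move R,goto B. Now: state=B, head=2, tape[-2..3]=001100 (head:     ^)
Step 8: in state B at pos 2, read 0 -> (B,0)->write 1,move L,goto B. Now: state=B, head=1, tape[-2..3]=001110 (head:    ^)
Step 9: in state B at pos 1, read 1 -> (B,1)->write 0,move R,goto C. Now: state=C, head=2, tape[-2..3]=001010 (head:     ^)
Step 10: in state C at pos 2, read 1 -> (C,1)->write 1,move R,goto C. Now: state=C, head=3, tape[-2..4]=0010100 (head:      ^)
Step 11: in state C at pos 3, read 0 -> (C,0)->write 0,move R,goto D. Now: state=D, head=4, tape[-2..5]=00101000 (head:       ^)
Step 12: in state D at pos 4, read 0 -> (D,0)->write 1,move R,goto H. Now: state=H, head=5, tape[-2..6]=001010100 (head:        ^)
State H reached at step 12; 12 <= 13 -> yes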